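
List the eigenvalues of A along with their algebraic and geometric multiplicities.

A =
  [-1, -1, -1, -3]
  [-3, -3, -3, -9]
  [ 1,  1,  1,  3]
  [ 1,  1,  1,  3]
λ = 0: alg = 4, geom = 3

Step 1 — factor the characteristic polynomial to read off the algebraic multiplicities:
  χ_A(x) = x^4

Step 2 — compute geometric multiplicities via the rank-nullity identity g(λ) = n − rank(A − λI):
  rank(A − (0)·I) = 1, so dim ker(A − (0)·I) = n − 1 = 3

Summary:
  λ = 0: algebraic multiplicity = 4, geometric multiplicity = 3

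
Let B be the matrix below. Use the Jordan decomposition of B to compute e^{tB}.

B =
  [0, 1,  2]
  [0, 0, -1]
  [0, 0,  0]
e^{tB} =
  [1, t, -t^2/2 + 2*t]
  [0, 1, -t]
  [0, 0, 1]

Strategy: write B = P · J · P⁻¹ where J is a Jordan canonical form, so e^{tB} = P · e^{tJ} · P⁻¹, and e^{tJ} can be computed block-by-block.

B has Jordan form
J =
  [0, 1, 0]
  [0, 0, 1]
  [0, 0, 0]
(up to reordering of blocks).

Per-block formulas:
  For a 3×3 Jordan block J_3(0): exp(t · J_3(0)) = e^(0t)·(I + t·N + (t^2/2)·N^2), where N is the 3×3 nilpotent shift.

After assembling e^{tJ} and conjugating by P, we get:

e^{tB} =
  [1, t, -t^2/2 + 2*t]
  [0, 1, -t]
  [0, 0, 1]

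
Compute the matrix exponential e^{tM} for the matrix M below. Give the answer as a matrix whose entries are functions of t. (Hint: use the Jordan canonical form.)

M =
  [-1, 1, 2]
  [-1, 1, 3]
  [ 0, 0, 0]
e^{tM} =
  [1 - t, t, t^2/2 + 2*t]
  [-t, t + 1, t^2/2 + 3*t]
  [0, 0, 1]

Strategy: write M = P · J · P⁻¹ where J is a Jordan canonical form, so e^{tM} = P · e^{tJ} · P⁻¹, and e^{tJ} can be computed block-by-block.

M has Jordan form
J =
  [0, 1, 0]
  [0, 0, 1]
  [0, 0, 0]
(up to reordering of blocks).

Per-block formulas:
  For a 3×3 Jordan block J_3(0): exp(t · J_3(0)) = e^(0t)·(I + t·N + (t^2/2)·N^2), where N is the 3×3 nilpotent shift.

After assembling e^{tJ} and conjugating by P, we get:

e^{tM} =
  [1 - t, t, t^2/2 + 2*t]
  [-t, t + 1, t^2/2 + 3*t]
  [0, 0, 1]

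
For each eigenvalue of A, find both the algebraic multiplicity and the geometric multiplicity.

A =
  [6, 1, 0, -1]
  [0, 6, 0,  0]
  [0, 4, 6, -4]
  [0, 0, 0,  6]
λ = 6: alg = 4, geom = 3

Step 1 — factor the characteristic polynomial to read off the algebraic multiplicities:
  χ_A(x) = (x - 6)^4

Step 2 — compute geometric multiplicities via the rank-nullity identity g(λ) = n − rank(A − λI):
  rank(A − (6)·I) = 1, so dim ker(A − (6)·I) = n − 1 = 3

Summary:
  λ = 6: algebraic multiplicity = 4, geometric multiplicity = 3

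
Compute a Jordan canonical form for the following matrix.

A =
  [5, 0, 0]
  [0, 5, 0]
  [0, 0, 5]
J_1(5) ⊕ J_1(5) ⊕ J_1(5)

The characteristic polynomial is
  det(x·I − A) = x^3 - 15*x^2 + 75*x - 125 = (x - 5)^3

Eigenvalues and multiplicities (the geometric multiplicity of λ is n − rank(A − λI), which equals the number of Jordan blocks for λ):
  λ = 5: algebraic multiplicity = 3, geometric multiplicity = 3

Determining the block sizes for each eigenvalue:
  λ = 5: gm = am = 3, so every block has size 1 → block sizes [1, 1, 1]

Assembling the blocks gives a Jordan form
J =
  [5, 0, 0]
  [0, 5, 0]
  [0, 0, 5]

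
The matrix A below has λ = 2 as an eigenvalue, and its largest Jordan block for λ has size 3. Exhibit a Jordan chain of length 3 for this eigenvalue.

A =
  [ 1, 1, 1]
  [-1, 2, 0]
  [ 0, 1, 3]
A Jordan chain for λ = 2 of length 3:
v_1 = (0, 1, -1)ᵀ
v_2 = (-1, -1, 0)ᵀ
v_3 = (1, 0, 0)ᵀ

Let N = A − (2)·I. We want v_3 with N^3 v_3 = 0 but N^2 v_3 ≠ 0; then v_{j-1} := N · v_j for j = 3, …, 2.

Pick v_3 = (1, 0, 0)ᵀ.
Then v_2 = N · v_3 = (-1, -1, 0)ᵀ.
Then v_1 = N · v_2 = (0, 1, -1)ᵀ.

Sanity check: (A − (2)·I) v_1 = (0, 0, 0)ᵀ = 0. ✓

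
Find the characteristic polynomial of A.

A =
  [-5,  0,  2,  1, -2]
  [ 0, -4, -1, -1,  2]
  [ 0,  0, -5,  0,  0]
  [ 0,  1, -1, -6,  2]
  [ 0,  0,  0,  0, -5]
x^5 + 25*x^4 + 250*x^3 + 1250*x^2 + 3125*x + 3125

Expanding det(x·I − A) (e.g. by cofactor expansion or by noting that A is similar to its Jordan form J, which has the same characteristic polynomial as A) gives
  χ_A(x) = x^5 + 25*x^4 + 250*x^3 + 1250*x^2 + 3125*x + 3125
which factors as (x + 5)^5. The eigenvalues (with algebraic multiplicities) are λ = -5 with multiplicity 5.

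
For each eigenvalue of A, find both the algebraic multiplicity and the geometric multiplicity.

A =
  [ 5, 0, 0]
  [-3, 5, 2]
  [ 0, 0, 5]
λ = 5: alg = 3, geom = 2

Step 1 — factor the characteristic polynomial to read off the algebraic multiplicities:
  χ_A(x) = (x - 5)^3

Step 2 — compute geometric multiplicities via the rank-nullity identity g(λ) = n − rank(A − λI):
  rank(A − (5)·I) = 1, so dim ker(A − (5)·I) = n − 1 = 2

Summary:
  λ = 5: algebraic multiplicity = 3, geometric multiplicity = 2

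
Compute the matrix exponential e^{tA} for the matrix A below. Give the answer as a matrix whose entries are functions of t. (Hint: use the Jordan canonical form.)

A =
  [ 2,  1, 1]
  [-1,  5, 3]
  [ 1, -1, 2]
e^{tA} =
  [t^2*exp(3*t)/2 - t*exp(3*t) + exp(3*t), t*exp(3*t), t^2*exp(3*t)/2 + t*exp(3*t)]
  [t^2*exp(3*t) - t*exp(3*t), 2*t*exp(3*t) + exp(3*t), t^2*exp(3*t) + 3*t*exp(3*t)]
  [-t^2*exp(3*t)/2 + t*exp(3*t), -t*exp(3*t), -t^2*exp(3*t)/2 - t*exp(3*t) + exp(3*t)]

Strategy: write A = P · J · P⁻¹ where J is a Jordan canonical form, so e^{tA} = P · e^{tJ} · P⁻¹, and e^{tJ} can be computed block-by-block.

A has Jordan form
J =
  [3, 1, 0]
  [0, 3, 1]
  [0, 0, 3]
(up to reordering of blocks).

Per-block formulas:
  For a 3×3 Jordan block J_3(3): exp(t · J_3(3)) = e^(3t)·(I + t·N + (t^2/2)·N^2), where N is the 3×3 nilpotent shift.

After assembling e^{tJ} and conjugating by P, we get:

e^{tA} =
  [t^2*exp(3*t)/2 - t*exp(3*t) + exp(3*t), t*exp(3*t), t^2*exp(3*t)/2 + t*exp(3*t)]
  [t^2*exp(3*t) - t*exp(3*t), 2*t*exp(3*t) + exp(3*t), t^2*exp(3*t) + 3*t*exp(3*t)]
  [-t^2*exp(3*t)/2 + t*exp(3*t), -t*exp(3*t), -t^2*exp(3*t)/2 - t*exp(3*t) + exp(3*t)]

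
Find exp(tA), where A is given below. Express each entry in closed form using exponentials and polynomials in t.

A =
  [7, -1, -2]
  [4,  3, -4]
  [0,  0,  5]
e^{tA} =
  [2*t*exp(5*t) + exp(5*t), -t*exp(5*t), -2*t*exp(5*t)]
  [4*t*exp(5*t), -2*t*exp(5*t) + exp(5*t), -4*t*exp(5*t)]
  [0, 0, exp(5*t)]

Strategy: write A = P · J · P⁻¹ where J is a Jordan canonical form, so e^{tA} = P · e^{tJ} · P⁻¹, and e^{tJ} can be computed block-by-block.

A has Jordan form
J =
  [5, 1, 0]
  [0, 5, 0]
  [0, 0, 5]
(up to reordering of blocks).

Per-block formulas:
  For a 2×2 Jordan block J_2(5): exp(t · J_2(5)) = e^(5t)·(I + t·N), where N is the 2×2 nilpotent shift.
  For a 1×1 block at λ = 5: exp(t · [5]) = [e^(5t)].

After assembling e^{tJ} and conjugating by P, we get:

e^{tA} =
  [2*t*exp(5*t) + exp(5*t), -t*exp(5*t), -2*t*exp(5*t)]
  [4*t*exp(5*t), -2*t*exp(5*t) + exp(5*t), -4*t*exp(5*t)]
  [0, 0, exp(5*t)]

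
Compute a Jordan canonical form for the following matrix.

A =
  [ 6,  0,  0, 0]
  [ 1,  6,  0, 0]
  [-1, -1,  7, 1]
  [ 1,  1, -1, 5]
J_3(6) ⊕ J_1(6)

The characteristic polynomial is
  det(x·I − A) = x^4 - 24*x^3 + 216*x^2 - 864*x + 1296 = (x - 6)^4

Eigenvalues and multiplicities (the geometric multiplicity of λ is n − rank(A − λI), which equals the number of Jordan blocks for λ):
  λ = 6: algebraic multiplicity = 4, geometric multiplicity = 2

Determining the block sizes for each eigenvalue:
  λ = 6: with am = 4 and gm = 2, the partition is not yet determined (e.g. several partitions of 4 into 2 parts exist). Let N = A − (6)·I. Computing rank(N^1) = 2, rank(N^2) = 1, rank(N^3) = 0; the number of blocks of size ≥ j is rank(N^{j−1}) − rank(N^j), giving [2, 1, 1]. So we have 1 block(s) of size 3, 1 block(s) of size 1 → block sizes [3, 1]

Assembling the blocks gives a Jordan form
J =
  [6, 1, 0, 0]
  [0, 6, 1, 0]
  [0, 0, 6, 0]
  [0, 0, 0, 6]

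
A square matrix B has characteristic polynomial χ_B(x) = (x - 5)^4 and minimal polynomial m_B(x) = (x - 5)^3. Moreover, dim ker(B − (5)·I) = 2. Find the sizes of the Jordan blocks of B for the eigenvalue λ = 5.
Block sizes for λ = 5: [3, 1]

Step 1 — from the characteristic polynomial, algebraic multiplicity of λ = 5 is 4. From dim ker(B − (5)·I) = 2, there are exactly 2 Jordan blocks for λ = 5.
Step 2 — from the minimal polynomial, the factor (x − 5)^3 tells us the largest block for λ = 5 has size 3.
Step 3 — with total size 4, 2 blocks, and largest block 3, the block sizes (in nonincreasing order) are [3, 1].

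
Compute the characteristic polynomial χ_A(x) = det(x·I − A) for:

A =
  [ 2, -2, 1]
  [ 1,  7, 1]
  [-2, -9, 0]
x^3 - 9*x^2 + 27*x - 27

Expanding det(x·I − A) (e.g. by cofactor expansion or by noting that A is similar to its Jordan form J, which has the same characteristic polynomial as A) gives
  χ_A(x) = x^3 - 9*x^2 + 27*x - 27
which factors as (x - 3)^3. The eigenvalues (with algebraic multiplicities) are λ = 3 with multiplicity 3.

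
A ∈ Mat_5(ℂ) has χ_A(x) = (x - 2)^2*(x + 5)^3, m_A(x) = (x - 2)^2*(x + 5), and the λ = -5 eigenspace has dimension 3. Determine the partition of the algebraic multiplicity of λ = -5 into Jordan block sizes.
Block sizes for λ = -5: [1, 1, 1]

Step 1 — from the characteristic polynomial, algebraic multiplicity of λ = -5 is 3. From dim ker(A − (-5)·I) = 3, there are exactly 3 Jordan blocks for λ = -5.
Step 2 — from the minimal polynomial, the factor (x + 5) tells us the largest block for λ = -5 has size 1.
Step 3 — with total size 3, 3 blocks, and largest block 1, the block sizes (in nonincreasing order) are [1, 1, 1].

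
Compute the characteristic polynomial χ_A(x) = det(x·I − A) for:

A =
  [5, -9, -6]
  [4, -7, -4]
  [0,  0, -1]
x^3 + 3*x^2 + 3*x + 1

Expanding det(x·I − A) (e.g. by cofactor expansion or by noting that A is similar to its Jordan form J, which has the same characteristic polynomial as A) gives
  χ_A(x) = x^3 + 3*x^2 + 3*x + 1
which factors as (x + 1)^3. The eigenvalues (with algebraic multiplicities) are λ = -1 with multiplicity 3.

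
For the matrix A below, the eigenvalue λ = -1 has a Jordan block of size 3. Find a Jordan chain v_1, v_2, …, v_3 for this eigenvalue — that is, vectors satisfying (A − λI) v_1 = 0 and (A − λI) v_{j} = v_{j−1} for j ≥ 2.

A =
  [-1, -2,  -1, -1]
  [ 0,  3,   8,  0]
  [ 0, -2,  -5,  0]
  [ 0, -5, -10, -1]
A Jordan chain for λ = -1 of length 3:
v_1 = (-1, 0, 0, 0)ᵀ
v_2 = (-2, 4, -2, -5)ᵀ
v_3 = (0, 1, 0, 0)ᵀ

Let N = A − (-1)·I. We want v_3 with N^3 v_3 = 0 but N^2 v_3 ≠ 0; then v_{j-1} := N · v_j for j = 3, …, 2.

Pick v_3 = (0, 1, 0, 0)ᵀ.
Then v_2 = N · v_3 = (-2, 4, -2, -5)ᵀ.
Then v_1 = N · v_2 = (-1, 0, 0, 0)ᵀ.

Sanity check: (A − (-1)·I) v_1 = (0, 0, 0, 0)ᵀ = 0. ✓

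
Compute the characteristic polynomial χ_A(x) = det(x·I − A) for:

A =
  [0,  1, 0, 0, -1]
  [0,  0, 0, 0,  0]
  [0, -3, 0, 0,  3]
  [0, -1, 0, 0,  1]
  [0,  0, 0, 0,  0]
x^5

Expanding det(x·I − A) (e.g. by cofactor expansion or by noting that A is similar to its Jordan form J, which has the same characteristic polynomial as A) gives
  χ_A(x) = x^5
which factors as x^5. The eigenvalues (with algebraic multiplicities) are λ = 0 with multiplicity 5.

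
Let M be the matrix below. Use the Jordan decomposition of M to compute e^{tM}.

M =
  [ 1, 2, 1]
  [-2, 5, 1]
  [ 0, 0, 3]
e^{tM} =
  [-2*t*exp(3*t) + exp(3*t), 2*t*exp(3*t), t*exp(3*t)]
  [-2*t*exp(3*t), 2*t*exp(3*t) + exp(3*t), t*exp(3*t)]
  [0, 0, exp(3*t)]

Strategy: write M = P · J · P⁻¹ where J is a Jordan canonical form, so e^{tM} = P · e^{tJ} · P⁻¹, and e^{tJ} can be computed block-by-block.

M has Jordan form
J =
  [3, 1, 0]
  [0, 3, 0]
  [0, 0, 3]
(up to reordering of blocks).

Per-block formulas:
  For a 1×1 block at λ = 3: exp(t · [3]) = [e^(3t)].
  For a 2×2 Jordan block J_2(3): exp(t · J_2(3)) = e^(3t)·(I + t·N), where N is the 2×2 nilpotent shift.

After assembling e^{tJ} and conjugating by P, we get:

e^{tM} =
  [-2*t*exp(3*t) + exp(3*t), 2*t*exp(3*t), t*exp(3*t)]
  [-2*t*exp(3*t), 2*t*exp(3*t) + exp(3*t), t*exp(3*t)]
  [0, 0, exp(3*t)]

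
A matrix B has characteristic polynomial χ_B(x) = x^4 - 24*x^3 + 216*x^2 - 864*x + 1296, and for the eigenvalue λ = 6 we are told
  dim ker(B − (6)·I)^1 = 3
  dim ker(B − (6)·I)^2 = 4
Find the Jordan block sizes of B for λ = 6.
Block sizes for λ = 6: [2, 1, 1]

From the dimensions of kernels of powers, the number of Jordan blocks of size at least j is d_j − d_{j−1} where d_j = dim ker(N^j) (with d_0 = 0). Computing the differences gives [3, 1].
The number of blocks of size exactly k is (#blocks of size ≥ k) − (#blocks of size ≥ k + 1), so the partition is: 2 block(s) of size 1, 1 block(s) of size 2.
In nonincreasing order the block sizes are [2, 1, 1].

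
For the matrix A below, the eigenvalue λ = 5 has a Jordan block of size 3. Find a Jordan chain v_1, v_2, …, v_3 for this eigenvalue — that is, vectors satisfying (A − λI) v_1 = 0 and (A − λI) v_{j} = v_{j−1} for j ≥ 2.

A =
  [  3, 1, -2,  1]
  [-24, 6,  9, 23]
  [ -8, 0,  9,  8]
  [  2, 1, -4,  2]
A Jordan chain for λ = 5 of length 3:
v_1 = (-2, -2, 0, -2)ᵀ
v_2 = (-2, -24, -8, 2)ᵀ
v_3 = (1, 0, 0, 0)ᵀ

Let N = A − (5)·I. We want v_3 with N^3 v_3 = 0 but N^2 v_3 ≠ 0; then v_{j-1} := N · v_j for j = 3, …, 2.

Pick v_3 = (1, 0, 0, 0)ᵀ.
Then v_2 = N · v_3 = (-2, -24, -8, 2)ᵀ.
Then v_1 = N · v_2 = (-2, -2, 0, -2)ᵀ.

Sanity check: (A − (5)·I) v_1 = (0, 0, 0, 0)ᵀ = 0. ✓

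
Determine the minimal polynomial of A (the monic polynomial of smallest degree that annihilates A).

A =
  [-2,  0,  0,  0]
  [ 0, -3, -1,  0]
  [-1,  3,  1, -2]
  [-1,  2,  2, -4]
x^3 + 6*x^2 + 12*x + 8

The characteristic polynomial is χ_A(x) = (x + 2)^4, so the eigenvalues are known. The minimal polynomial is
  m_A(x) = Π_λ (x − λ)^{k_λ}
where k_λ is the size of the *largest* Jordan block for λ (equivalently, the smallest k with (A − λI)^k v = 0 for every generalised eigenvector v of λ).

  λ = -2: largest Jordan block has size 3, contributing (x + 2)^3

So m_A(x) = (x + 2)^3 = x^3 + 6*x^2 + 12*x + 8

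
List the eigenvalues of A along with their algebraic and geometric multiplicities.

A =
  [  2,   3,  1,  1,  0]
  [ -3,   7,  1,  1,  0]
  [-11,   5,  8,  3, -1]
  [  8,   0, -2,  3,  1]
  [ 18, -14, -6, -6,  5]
λ = 5: alg = 5, geom = 2

Step 1 — factor the characteristic polynomial to read off the algebraic multiplicities:
  χ_A(x) = (x - 5)^5

Step 2 — compute geometric multiplicities via the rank-nullity identity g(λ) = n − rank(A − λI):
  rank(A − (5)·I) = 3, so dim ker(A − (5)·I) = n − 3 = 2

Summary:
  λ = 5: algebraic multiplicity = 5, geometric multiplicity = 2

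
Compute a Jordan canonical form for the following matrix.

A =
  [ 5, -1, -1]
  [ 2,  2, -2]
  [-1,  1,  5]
J_2(4) ⊕ J_1(4)

The characteristic polynomial is
  det(x·I − A) = x^3 - 12*x^2 + 48*x - 64 = (x - 4)^3

Eigenvalues and multiplicities (the geometric multiplicity of λ is n − rank(A − λI), which equals the number of Jordan blocks for λ):
  λ = 4: algebraic multiplicity = 3, geometric multiplicity = 2

Determining the block sizes for each eigenvalue:
  λ = 4: 2 blocks summing to 3 forces exactly one block of size 2 and the rest size 1 → block sizes [2, 1]

Assembling the blocks gives a Jordan form
J =
  [4, 1, 0]
  [0, 4, 0]
  [0, 0, 4]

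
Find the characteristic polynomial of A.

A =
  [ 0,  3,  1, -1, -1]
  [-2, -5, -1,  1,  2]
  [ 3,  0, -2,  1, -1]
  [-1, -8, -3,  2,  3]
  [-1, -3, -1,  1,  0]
x^5 + 5*x^4 + 10*x^3 + 10*x^2 + 5*x + 1

Expanding det(x·I − A) (e.g. by cofactor expansion or by noting that A is similar to its Jordan form J, which has the same characteristic polynomial as A) gives
  χ_A(x) = x^5 + 5*x^4 + 10*x^3 + 10*x^2 + 5*x + 1
which factors as (x + 1)^5. The eigenvalues (with algebraic multiplicities) are λ = -1 with multiplicity 5.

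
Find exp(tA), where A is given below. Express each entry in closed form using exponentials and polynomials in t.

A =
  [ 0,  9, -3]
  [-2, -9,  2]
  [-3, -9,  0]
e^{tA} =
  [3*t*exp(-3*t) + exp(-3*t), 9*t*exp(-3*t), -3*t*exp(-3*t)]
  [-2*t*exp(-3*t), -6*t*exp(-3*t) + exp(-3*t), 2*t*exp(-3*t)]
  [-3*t*exp(-3*t), -9*t*exp(-3*t), 3*t*exp(-3*t) + exp(-3*t)]

Strategy: write A = P · J · P⁻¹ where J is a Jordan canonical form, so e^{tA} = P · e^{tJ} · P⁻¹, and e^{tJ} can be computed block-by-block.

A has Jordan form
J =
  [-3,  1,  0]
  [ 0, -3,  0]
  [ 0,  0, -3]
(up to reordering of blocks).

Per-block formulas:
  For a 1×1 block at λ = -3: exp(t · [-3]) = [e^(-3t)].
  For a 2×2 Jordan block J_2(-3): exp(t · J_2(-3)) = e^(-3t)·(I + t·N), where N is the 2×2 nilpotent shift.

After assembling e^{tJ} and conjugating by P, we get:

e^{tA} =
  [3*t*exp(-3*t) + exp(-3*t), 9*t*exp(-3*t), -3*t*exp(-3*t)]
  [-2*t*exp(-3*t), -6*t*exp(-3*t) + exp(-3*t), 2*t*exp(-3*t)]
  [-3*t*exp(-3*t), -9*t*exp(-3*t), 3*t*exp(-3*t) + exp(-3*t)]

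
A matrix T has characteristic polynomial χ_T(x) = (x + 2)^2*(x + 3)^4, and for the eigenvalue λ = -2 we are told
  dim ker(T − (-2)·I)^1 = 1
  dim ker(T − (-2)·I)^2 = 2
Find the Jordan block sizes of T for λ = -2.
Block sizes for λ = -2: [2]

From the dimensions of kernels of powers, the number of Jordan blocks of size at least j is d_j − d_{j−1} where d_j = dim ker(N^j) (with d_0 = 0). Computing the differences gives [1, 1].
The number of blocks of size exactly k is (#blocks of size ≥ k) − (#blocks of size ≥ k + 1), so the partition is: 1 block(s) of size 2.
In nonincreasing order the block sizes are [2].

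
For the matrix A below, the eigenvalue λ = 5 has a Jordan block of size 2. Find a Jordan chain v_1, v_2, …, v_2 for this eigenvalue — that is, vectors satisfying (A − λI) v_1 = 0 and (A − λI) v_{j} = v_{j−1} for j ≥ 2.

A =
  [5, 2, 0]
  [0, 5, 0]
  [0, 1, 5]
A Jordan chain for λ = 5 of length 2:
v_1 = (2, 0, 1)ᵀ
v_2 = (0, 1, 0)ᵀ

Let N = A − (5)·I. We want v_2 with N^2 v_2 = 0 but N^1 v_2 ≠ 0; then v_{j-1} := N · v_j for j = 2, …, 2.

Pick v_2 = (0, 1, 0)ᵀ.
Then v_1 = N · v_2 = (2, 0, 1)ᵀ.

Sanity check: (A − (5)·I) v_1 = (0, 0, 0)ᵀ = 0. ✓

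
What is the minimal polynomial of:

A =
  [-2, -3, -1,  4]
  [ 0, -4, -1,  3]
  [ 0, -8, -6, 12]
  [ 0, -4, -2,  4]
x^3 + 6*x^2 + 12*x + 8

The characteristic polynomial is χ_A(x) = (x + 2)^4, so the eigenvalues are known. The minimal polynomial is
  m_A(x) = Π_λ (x − λ)^{k_λ}
where k_λ is the size of the *largest* Jordan block for λ (equivalently, the smallest k with (A − λI)^k v = 0 for every generalised eigenvector v of λ).

  λ = -2: largest Jordan block has size 3, contributing (x + 2)^3

So m_A(x) = (x + 2)^3 = x^3 + 6*x^2 + 12*x + 8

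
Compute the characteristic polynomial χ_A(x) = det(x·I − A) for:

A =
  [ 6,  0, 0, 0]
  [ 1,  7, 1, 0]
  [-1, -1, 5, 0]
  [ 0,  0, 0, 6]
x^4 - 24*x^3 + 216*x^2 - 864*x + 1296

Expanding det(x·I − A) (e.g. by cofactor expansion or by noting that A is similar to its Jordan form J, which has the same characteristic polynomial as A) gives
  χ_A(x) = x^4 - 24*x^3 + 216*x^2 - 864*x + 1296
which factors as (x - 6)^4. The eigenvalues (with algebraic multiplicities) are λ = 6 with multiplicity 4.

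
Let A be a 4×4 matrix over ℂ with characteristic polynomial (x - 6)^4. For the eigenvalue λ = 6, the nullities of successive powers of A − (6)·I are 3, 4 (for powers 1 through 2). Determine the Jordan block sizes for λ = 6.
Block sizes for λ = 6: [2, 1, 1]

From the dimensions of kernels of powers, the number of Jordan blocks of size at least j is d_j − d_{j−1} where d_j = dim ker(N^j) (with d_0 = 0). Computing the differences gives [3, 1].
The number of blocks of size exactly k is (#blocks of size ≥ k) − (#blocks of size ≥ k + 1), so the partition is: 2 block(s) of size 1, 1 block(s) of size 2.
In nonincreasing order the block sizes are [2, 1, 1].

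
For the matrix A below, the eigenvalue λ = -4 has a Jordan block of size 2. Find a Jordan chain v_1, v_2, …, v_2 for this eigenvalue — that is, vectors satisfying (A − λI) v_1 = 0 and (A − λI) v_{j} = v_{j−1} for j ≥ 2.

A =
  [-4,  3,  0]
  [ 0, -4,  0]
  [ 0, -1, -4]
A Jordan chain for λ = -4 of length 2:
v_1 = (3, 0, -1)ᵀ
v_2 = (0, 1, 0)ᵀ

Let N = A − (-4)·I. We want v_2 with N^2 v_2 = 0 but N^1 v_2 ≠ 0; then v_{j-1} := N · v_j for j = 2, …, 2.

Pick v_2 = (0, 1, 0)ᵀ.
Then v_1 = N · v_2 = (3, 0, -1)ᵀ.

Sanity check: (A − (-4)·I) v_1 = (0, 0, 0)ᵀ = 0. ✓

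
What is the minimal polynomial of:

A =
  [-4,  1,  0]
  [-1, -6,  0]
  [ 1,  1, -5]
x^2 + 10*x + 25

The characteristic polynomial is χ_A(x) = (x + 5)^3, so the eigenvalues are known. The minimal polynomial is
  m_A(x) = Π_λ (x − λ)^{k_λ}
where k_λ is the size of the *largest* Jordan block for λ (equivalently, the smallest k with (A − λI)^k v = 0 for every generalised eigenvector v of λ).

  λ = -5: largest Jordan block has size 2, contributing (x + 5)^2

So m_A(x) = (x + 5)^2 = x^2 + 10*x + 25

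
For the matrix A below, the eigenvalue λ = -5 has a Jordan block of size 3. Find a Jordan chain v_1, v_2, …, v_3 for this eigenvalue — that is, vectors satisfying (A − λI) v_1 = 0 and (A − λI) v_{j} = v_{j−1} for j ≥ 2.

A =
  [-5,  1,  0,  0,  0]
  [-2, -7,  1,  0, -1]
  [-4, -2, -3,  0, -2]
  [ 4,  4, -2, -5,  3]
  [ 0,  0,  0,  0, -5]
A Jordan chain for λ = -5 of length 3:
v_1 = (-2, 0, -4, 0, 0)ᵀ
v_2 = (0, -2, -4, 4, 0)ᵀ
v_3 = (1, 0, 0, 0, 0)ᵀ

Let N = A − (-5)·I. We want v_3 with N^3 v_3 = 0 but N^2 v_3 ≠ 0; then v_{j-1} := N · v_j for j = 3, …, 2.

Pick v_3 = (1, 0, 0, 0, 0)ᵀ.
Then v_2 = N · v_3 = (0, -2, -4, 4, 0)ᵀ.
Then v_1 = N · v_2 = (-2, 0, -4, 0, 0)ᵀ.

Sanity check: (A − (-5)·I) v_1 = (0, 0, 0, 0, 0)ᵀ = 0. ✓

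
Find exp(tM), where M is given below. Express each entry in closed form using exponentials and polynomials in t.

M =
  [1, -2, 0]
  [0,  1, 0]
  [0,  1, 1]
e^{tM} =
  [exp(t), -2*t*exp(t), 0]
  [0, exp(t), 0]
  [0, t*exp(t), exp(t)]

Strategy: write M = P · J · P⁻¹ where J is a Jordan canonical form, so e^{tM} = P · e^{tJ} · P⁻¹, and e^{tJ} can be computed block-by-block.

M has Jordan form
J =
  [1, 1, 0]
  [0, 1, 0]
  [0, 0, 1]
(up to reordering of blocks).

Per-block formulas:
  For a 1×1 block at λ = 1: exp(t · [1]) = [e^(1t)].
  For a 2×2 Jordan block J_2(1): exp(t · J_2(1)) = e^(1t)·(I + t·N), where N is the 2×2 nilpotent shift.

After assembling e^{tJ} and conjugating by P, we get:

e^{tM} =
  [exp(t), -2*t*exp(t), 0]
  [0, exp(t), 0]
  [0, t*exp(t), exp(t)]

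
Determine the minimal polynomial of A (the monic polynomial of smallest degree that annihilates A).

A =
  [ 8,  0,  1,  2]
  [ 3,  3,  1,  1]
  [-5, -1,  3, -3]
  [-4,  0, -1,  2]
x^3 - 12*x^2 + 48*x - 64

The characteristic polynomial is χ_A(x) = (x - 4)^4, so the eigenvalues are known. The minimal polynomial is
  m_A(x) = Π_λ (x − λ)^{k_λ}
where k_λ is the size of the *largest* Jordan block for λ (equivalently, the smallest k with (A − λI)^k v = 0 for every generalised eigenvector v of λ).

  λ = 4: largest Jordan block has size 3, contributing (x − 4)^3

So m_A(x) = (x - 4)^3 = x^3 - 12*x^2 + 48*x - 64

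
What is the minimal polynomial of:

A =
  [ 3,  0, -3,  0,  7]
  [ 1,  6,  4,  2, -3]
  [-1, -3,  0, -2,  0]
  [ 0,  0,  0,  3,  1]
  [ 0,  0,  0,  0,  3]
x^3 - 9*x^2 + 27*x - 27

The characteristic polynomial is χ_A(x) = (x - 3)^5, so the eigenvalues are known. The minimal polynomial is
  m_A(x) = Π_λ (x − λ)^{k_λ}
where k_λ is the size of the *largest* Jordan block for λ (equivalently, the smallest k with (A − λI)^k v = 0 for every generalised eigenvector v of λ).

  λ = 3: largest Jordan block has size 3, contributing (x − 3)^3

So m_A(x) = (x - 3)^3 = x^3 - 9*x^2 + 27*x - 27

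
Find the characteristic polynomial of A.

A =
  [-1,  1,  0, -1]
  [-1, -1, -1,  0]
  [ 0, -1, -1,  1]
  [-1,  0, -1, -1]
x^4 + 4*x^3 + 6*x^2 + 4*x + 1

Expanding det(x·I − A) (e.g. by cofactor expansion or by noting that A is similar to its Jordan form J, which has the same characteristic polynomial as A) gives
  χ_A(x) = x^4 + 4*x^3 + 6*x^2 + 4*x + 1
which factors as (x + 1)^4. The eigenvalues (with algebraic multiplicities) are λ = -1 with multiplicity 4.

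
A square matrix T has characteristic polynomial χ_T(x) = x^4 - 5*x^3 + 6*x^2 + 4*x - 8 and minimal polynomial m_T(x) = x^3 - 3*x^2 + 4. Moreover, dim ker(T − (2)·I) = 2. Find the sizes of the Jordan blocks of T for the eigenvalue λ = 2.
Block sizes for λ = 2: [2, 1]

Step 1 — from the characteristic polynomial, algebraic multiplicity of λ = 2 is 3. From dim ker(T − (2)·I) = 2, there are exactly 2 Jordan blocks for λ = 2.
Step 2 — from the minimal polynomial, the factor (x − 2)^2 tells us the largest block for λ = 2 has size 2.
Step 3 — with total size 3, 2 blocks, and largest block 2, the block sizes (in nonincreasing order) are [2, 1].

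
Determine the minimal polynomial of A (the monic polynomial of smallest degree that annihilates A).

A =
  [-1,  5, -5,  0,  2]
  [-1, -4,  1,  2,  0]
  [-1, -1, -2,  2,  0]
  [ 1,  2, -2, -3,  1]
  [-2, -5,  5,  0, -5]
x^3 + 9*x^2 + 27*x + 27

The characteristic polynomial is χ_A(x) = (x + 3)^5, so the eigenvalues are known. The minimal polynomial is
  m_A(x) = Π_λ (x − λ)^{k_λ}
where k_λ is the size of the *largest* Jordan block for λ (equivalently, the smallest k with (A − λI)^k v = 0 for every generalised eigenvector v of λ).

  λ = -3: largest Jordan block has size 3, contributing (x + 3)^3

So m_A(x) = (x + 3)^3 = x^3 + 9*x^2 + 27*x + 27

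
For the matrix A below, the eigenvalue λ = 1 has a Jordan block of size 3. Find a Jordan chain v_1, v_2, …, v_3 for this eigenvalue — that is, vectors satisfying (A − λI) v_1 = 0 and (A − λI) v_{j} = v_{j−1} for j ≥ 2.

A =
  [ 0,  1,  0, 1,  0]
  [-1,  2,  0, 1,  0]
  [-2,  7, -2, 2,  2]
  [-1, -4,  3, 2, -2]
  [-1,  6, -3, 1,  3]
A Jordan chain for λ = 1 of length 3:
v_1 = (-1, -1, -3, 0, -2)ᵀ
v_2 = (-1, -1, -2, -1, -1)ᵀ
v_3 = (1, 0, 0, 0, 0)ᵀ

Let N = A − (1)·I. We want v_3 with N^3 v_3 = 0 but N^2 v_3 ≠ 0; then v_{j-1} := N · v_j for j = 3, …, 2.

Pick v_3 = (1, 0, 0, 0, 0)ᵀ.
Then v_2 = N · v_3 = (-1, -1, -2, -1, -1)ᵀ.
Then v_1 = N · v_2 = (-1, -1, -3, 0, -2)ᵀ.

Sanity check: (A − (1)·I) v_1 = (0, 0, 0, 0, 0)ᵀ = 0. ✓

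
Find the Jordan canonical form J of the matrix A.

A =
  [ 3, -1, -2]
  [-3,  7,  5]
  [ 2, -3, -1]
J_3(3)

The characteristic polynomial is
  det(x·I − A) = x^3 - 9*x^2 + 27*x - 27 = (x - 3)^3

Eigenvalues and multiplicities (the geometric multiplicity of λ is n − rank(A − λI), which equals the number of Jordan blocks for λ):
  λ = 3: algebraic multiplicity = 3, geometric multiplicity = 1

Determining the block sizes for each eigenvalue:
  λ = 3: one block (gm = 1), so the single block has size am = 3 → block sizes [3]

Assembling the blocks gives a Jordan form
J =
  [3, 1, 0]
  [0, 3, 1]
  [0, 0, 3]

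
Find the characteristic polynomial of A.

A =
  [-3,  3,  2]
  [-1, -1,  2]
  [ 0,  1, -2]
x^3 + 6*x^2 + 12*x + 8

Expanding det(x·I − A) (e.g. by cofactor expansion or by noting that A is similar to its Jordan form J, which has the same characteristic polynomial as A) gives
  χ_A(x) = x^3 + 6*x^2 + 12*x + 8
which factors as (x + 2)^3. The eigenvalues (with algebraic multiplicities) are λ = -2 with multiplicity 3.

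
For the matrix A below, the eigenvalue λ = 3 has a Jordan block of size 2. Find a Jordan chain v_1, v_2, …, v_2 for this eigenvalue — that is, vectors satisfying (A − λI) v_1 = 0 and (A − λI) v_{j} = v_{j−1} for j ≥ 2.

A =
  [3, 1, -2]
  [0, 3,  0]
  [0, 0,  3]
A Jordan chain for λ = 3 of length 2:
v_1 = (1, 0, 0)ᵀ
v_2 = (0, 1, 0)ᵀ

Let N = A − (3)·I. We want v_2 with N^2 v_2 = 0 but N^1 v_2 ≠ 0; then v_{j-1} := N · v_j for j = 2, …, 2.

Pick v_2 = (0, 1, 0)ᵀ.
Then v_1 = N · v_2 = (1, 0, 0)ᵀ.

Sanity check: (A − (3)·I) v_1 = (0, 0, 0)ᵀ = 0. ✓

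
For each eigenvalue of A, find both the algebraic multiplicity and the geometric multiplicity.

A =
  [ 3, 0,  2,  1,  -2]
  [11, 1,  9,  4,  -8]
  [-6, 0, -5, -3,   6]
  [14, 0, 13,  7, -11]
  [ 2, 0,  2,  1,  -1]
λ = 1: alg = 5, geom = 2

Step 1 — factor the characteristic polynomial to read off the algebraic multiplicities:
  χ_A(x) = (x - 1)^5

Step 2 — compute geometric multiplicities via the rank-nullity identity g(λ) = n − rank(A − λI):
  rank(A − (1)·I) = 3, so dim ker(A − (1)·I) = n − 3 = 2

Summary:
  λ = 1: algebraic multiplicity = 5, geometric multiplicity = 2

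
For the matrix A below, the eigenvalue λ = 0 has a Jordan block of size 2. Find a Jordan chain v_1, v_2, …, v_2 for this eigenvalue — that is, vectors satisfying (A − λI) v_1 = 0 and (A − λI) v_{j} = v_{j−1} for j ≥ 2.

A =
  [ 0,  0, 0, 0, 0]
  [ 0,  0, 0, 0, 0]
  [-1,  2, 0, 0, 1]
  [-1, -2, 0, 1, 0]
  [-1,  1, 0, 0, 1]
A Jordan chain for λ = 0 of length 2:
v_1 = (0, 0, 1, 0, 0)ᵀ
v_2 = (1, 1, 0, 3, 0)ᵀ

Let N = A − (0)·I. We want v_2 with N^2 v_2 = 0 but N^1 v_2 ≠ 0; then v_{j-1} := N · v_j for j = 2, …, 2.

Pick v_2 = (1, 1, 0, 3, 0)ᵀ.
Then v_1 = N · v_2 = (0, 0, 1, 0, 0)ᵀ.

Sanity check: (A − (0)·I) v_1 = (0, 0, 0, 0, 0)ᵀ = 0. ✓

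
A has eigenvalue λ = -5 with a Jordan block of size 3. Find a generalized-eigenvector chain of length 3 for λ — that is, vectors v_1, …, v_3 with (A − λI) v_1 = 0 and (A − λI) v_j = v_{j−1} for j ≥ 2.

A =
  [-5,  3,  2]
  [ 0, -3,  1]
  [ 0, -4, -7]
A Jordan chain for λ = -5 of length 3:
v_1 = (-2, 0, 0)ᵀ
v_2 = (3, 2, -4)ᵀ
v_3 = (0, 1, 0)ᵀ

Let N = A − (-5)·I. We want v_3 with N^3 v_3 = 0 but N^2 v_3 ≠ 0; then v_{j-1} := N · v_j for j = 3, …, 2.

Pick v_3 = (0, 1, 0)ᵀ.
Then v_2 = N · v_3 = (3, 2, -4)ᵀ.
Then v_1 = N · v_2 = (-2, 0, 0)ᵀ.

Sanity check: (A − (-5)·I) v_1 = (0, 0, 0)ᵀ = 0. ✓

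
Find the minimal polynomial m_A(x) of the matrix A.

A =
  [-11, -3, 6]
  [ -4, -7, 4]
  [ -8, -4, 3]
x^2 + 10*x + 25

The characteristic polynomial is χ_A(x) = (x + 5)^3, so the eigenvalues are known. The minimal polynomial is
  m_A(x) = Π_λ (x − λ)^{k_λ}
where k_λ is the size of the *largest* Jordan block for λ (equivalently, the smallest k with (A − λI)^k v = 0 for every generalised eigenvector v of λ).

  λ = -5: largest Jordan block has size 2, contributing (x + 5)^2

So m_A(x) = (x + 5)^2 = x^2 + 10*x + 25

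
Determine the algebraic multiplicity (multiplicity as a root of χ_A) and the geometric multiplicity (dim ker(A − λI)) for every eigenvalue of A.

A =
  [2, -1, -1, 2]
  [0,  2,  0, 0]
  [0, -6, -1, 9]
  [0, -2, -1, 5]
λ = 2: alg = 4, geom = 2

Step 1 — factor the characteristic polynomial to read off the algebraic multiplicities:
  χ_A(x) = (x - 2)^4

Step 2 — compute geometric multiplicities via the rank-nullity identity g(λ) = n − rank(A − λI):
  rank(A − (2)·I) = 2, so dim ker(A − (2)·I) = n − 2 = 2

Summary:
  λ = 2: algebraic multiplicity = 4, geometric multiplicity = 2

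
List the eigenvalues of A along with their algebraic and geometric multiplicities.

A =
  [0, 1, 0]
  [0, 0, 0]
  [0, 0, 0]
λ = 0: alg = 3, geom = 2

Step 1 — factor the characteristic polynomial to read off the algebraic multiplicities:
  χ_A(x) = x^3

Step 2 — compute geometric multiplicities via the rank-nullity identity g(λ) = n − rank(A − λI):
  rank(A − (0)·I) = 1, so dim ker(A − (0)·I) = n − 1 = 2

Summary:
  λ = 0: algebraic multiplicity = 3, geometric multiplicity = 2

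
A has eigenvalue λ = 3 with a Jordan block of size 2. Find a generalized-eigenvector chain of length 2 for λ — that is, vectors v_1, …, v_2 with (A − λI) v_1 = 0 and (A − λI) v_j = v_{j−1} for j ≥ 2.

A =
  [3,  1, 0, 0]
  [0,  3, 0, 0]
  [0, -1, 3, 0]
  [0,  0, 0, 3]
A Jordan chain for λ = 3 of length 2:
v_1 = (1, 0, -1, 0)ᵀ
v_2 = (0, 1, 0, 0)ᵀ

Let N = A − (3)·I. We want v_2 with N^2 v_2 = 0 but N^1 v_2 ≠ 0; then v_{j-1} := N · v_j for j = 2, …, 2.

Pick v_2 = (0, 1, 0, 0)ᵀ.
Then v_1 = N · v_2 = (1, 0, -1, 0)ᵀ.

Sanity check: (A − (3)·I) v_1 = (0, 0, 0, 0)ᵀ = 0. ✓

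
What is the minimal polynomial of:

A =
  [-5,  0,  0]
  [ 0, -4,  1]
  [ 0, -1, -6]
x^2 + 10*x + 25

The characteristic polynomial is χ_A(x) = (x + 5)^3, so the eigenvalues are known. The minimal polynomial is
  m_A(x) = Π_λ (x − λ)^{k_λ}
where k_λ is the size of the *largest* Jordan block for λ (equivalently, the smallest k with (A − λI)^k v = 0 for every generalised eigenvector v of λ).

  λ = -5: largest Jordan block has size 2, contributing (x + 5)^2

So m_A(x) = (x + 5)^2 = x^2 + 10*x + 25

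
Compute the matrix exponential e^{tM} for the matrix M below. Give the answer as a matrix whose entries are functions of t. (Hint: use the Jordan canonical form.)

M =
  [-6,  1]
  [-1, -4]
e^{tM} =
  [-t*exp(-5*t) + exp(-5*t), t*exp(-5*t)]
  [-t*exp(-5*t), t*exp(-5*t) + exp(-5*t)]

Strategy: write M = P · J · P⁻¹ where J is a Jordan canonical form, so e^{tM} = P · e^{tJ} · P⁻¹, and e^{tJ} can be computed block-by-block.

M has Jordan form
J =
  [-5,  1]
  [ 0, -5]
(up to reordering of blocks).

Per-block formulas:
  For a 2×2 Jordan block J_2(-5): exp(t · J_2(-5)) = e^(-5t)·(I + t·N), where N is the 2×2 nilpotent shift.

After assembling e^{tJ} and conjugating by P, we get:

e^{tM} =
  [-t*exp(-5*t) + exp(-5*t), t*exp(-5*t)]
  [-t*exp(-5*t), t*exp(-5*t) + exp(-5*t)]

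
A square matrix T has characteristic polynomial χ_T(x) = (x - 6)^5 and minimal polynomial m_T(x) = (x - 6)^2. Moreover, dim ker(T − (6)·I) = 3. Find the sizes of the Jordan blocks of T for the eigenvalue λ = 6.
Block sizes for λ = 6: [2, 2, 1]

Step 1 — from the characteristic polynomial, algebraic multiplicity of λ = 6 is 5. From dim ker(T − (6)·I) = 3, there are exactly 3 Jordan blocks for λ = 6.
Step 2 — from the minimal polynomial, the factor (x − 6)^2 tells us the largest block for λ = 6 has size 2.
Step 3 — with total size 5, 3 blocks, and largest block 2, the block sizes (in nonincreasing order) are [2, 2, 1].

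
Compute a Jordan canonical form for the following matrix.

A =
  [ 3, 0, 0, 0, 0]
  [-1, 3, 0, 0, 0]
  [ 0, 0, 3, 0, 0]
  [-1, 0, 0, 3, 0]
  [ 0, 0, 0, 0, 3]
J_2(3) ⊕ J_1(3) ⊕ J_1(3) ⊕ J_1(3)

The characteristic polynomial is
  det(x·I − A) = x^5 - 15*x^4 + 90*x^3 - 270*x^2 + 405*x - 243 = (x - 3)^5

Eigenvalues and multiplicities (the geometric multiplicity of λ is n − rank(A − λI), which equals the number of Jordan blocks for λ):
  λ = 3: algebraic multiplicity = 5, geometric multiplicity = 4

Determining the block sizes for each eigenvalue:
  λ = 3: 4 blocks summing to 5 forces exactly one block of size 2 and the rest size 1 → block sizes [2, 1, 1, 1]

Assembling the blocks gives a Jordan form
J =
  [3, 1, 0, 0, 0]
  [0, 3, 0, 0, 0]
  [0, 0, 3, 0, 0]
  [0, 0, 0, 3, 0]
  [0, 0, 0, 0, 3]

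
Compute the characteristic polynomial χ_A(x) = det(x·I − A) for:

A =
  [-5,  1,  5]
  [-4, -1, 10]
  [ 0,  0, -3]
x^3 + 9*x^2 + 27*x + 27

Expanding det(x·I − A) (e.g. by cofactor expansion or by noting that A is similar to its Jordan form J, which has the same characteristic polynomial as A) gives
  χ_A(x) = x^3 + 9*x^2 + 27*x + 27
which factors as (x + 3)^3. The eigenvalues (with algebraic multiplicities) are λ = -3 with multiplicity 3.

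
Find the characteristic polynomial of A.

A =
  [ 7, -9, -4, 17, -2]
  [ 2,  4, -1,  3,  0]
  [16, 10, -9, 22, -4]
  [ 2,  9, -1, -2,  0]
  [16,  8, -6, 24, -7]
x^5 + 7*x^4 - 14*x^3 - 138*x^2 + 45*x + 675

Expanding det(x·I − A) (e.g. by cofactor expansion or by noting that A is similar to its Jordan form J, which has the same characteristic polynomial as A) gives
  χ_A(x) = x^5 + 7*x^4 - 14*x^3 - 138*x^2 + 45*x + 675
which factors as (x - 3)^2*(x + 3)*(x + 5)^2. The eigenvalues (with algebraic multiplicities) are λ = -5 with multiplicity 2, λ = -3 with multiplicity 1, λ = 3 with multiplicity 2.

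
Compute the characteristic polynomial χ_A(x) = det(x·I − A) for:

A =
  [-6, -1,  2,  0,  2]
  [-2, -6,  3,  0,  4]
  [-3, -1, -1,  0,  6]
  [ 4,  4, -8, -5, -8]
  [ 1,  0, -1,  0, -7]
x^5 + 25*x^4 + 250*x^3 + 1250*x^2 + 3125*x + 3125

Expanding det(x·I − A) (e.g. by cofactor expansion or by noting that A is similar to its Jordan form J, which has the same characteristic polynomial as A) gives
  χ_A(x) = x^5 + 25*x^4 + 250*x^3 + 1250*x^2 + 3125*x + 3125
which factors as (x + 5)^5. The eigenvalues (with algebraic multiplicities) are λ = -5 with multiplicity 5.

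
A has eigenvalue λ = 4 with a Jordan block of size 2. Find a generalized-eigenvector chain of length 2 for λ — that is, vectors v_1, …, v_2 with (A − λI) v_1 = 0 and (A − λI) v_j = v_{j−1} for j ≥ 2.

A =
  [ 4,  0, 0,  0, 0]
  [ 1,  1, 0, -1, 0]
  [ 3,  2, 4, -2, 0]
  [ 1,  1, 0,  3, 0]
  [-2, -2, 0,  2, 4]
A Jordan chain for λ = 4 of length 2:
v_1 = (0, 0, 1, 0, 0)ᵀ
v_2 = (1, 0, 0, 1, 0)ᵀ

Let N = A − (4)·I. We want v_2 with N^2 v_2 = 0 but N^1 v_2 ≠ 0; then v_{j-1} := N · v_j for j = 2, …, 2.

Pick v_2 = (1, 0, 0, 1, 0)ᵀ.
Then v_1 = N · v_2 = (0, 0, 1, 0, 0)ᵀ.

Sanity check: (A − (4)·I) v_1 = (0, 0, 0, 0, 0)ᵀ = 0. ✓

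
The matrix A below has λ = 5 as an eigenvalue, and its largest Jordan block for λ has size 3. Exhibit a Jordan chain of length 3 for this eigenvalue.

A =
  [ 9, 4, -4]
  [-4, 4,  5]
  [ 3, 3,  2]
A Jordan chain for λ = 5 of length 3:
v_1 = (-12, 3, -9)ᵀ
v_2 = (4, -4, 3)ᵀ
v_3 = (1, 0, 0)ᵀ

Let N = A − (5)·I. We want v_3 with N^3 v_3 = 0 but N^2 v_3 ≠ 0; then v_{j-1} := N · v_j for j = 3, …, 2.

Pick v_3 = (1, 0, 0)ᵀ.
Then v_2 = N · v_3 = (4, -4, 3)ᵀ.
Then v_1 = N · v_2 = (-12, 3, -9)ᵀ.

Sanity check: (A − (5)·I) v_1 = (0, 0, 0)ᵀ = 0. ✓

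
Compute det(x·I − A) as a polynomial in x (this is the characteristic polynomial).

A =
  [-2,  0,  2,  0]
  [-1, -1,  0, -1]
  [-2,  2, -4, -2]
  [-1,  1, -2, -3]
x^4 + 10*x^3 + 36*x^2 + 56*x + 32

Expanding det(x·I − A) (e.g. by cofactor expansion or by noting that A is similar to its Jordan form J, which has the same characteristic polynomial as A) gives
  χ_A(x) = x^4 + 10*x^3 + 36*x^2 + 56*x + 32
which factors as (x + 2)^3*(x + 4). The eigenvalues (with algebraic multiplicities) are λ = -4 with multiplicity 1, λ = -2 with multiplicity 3.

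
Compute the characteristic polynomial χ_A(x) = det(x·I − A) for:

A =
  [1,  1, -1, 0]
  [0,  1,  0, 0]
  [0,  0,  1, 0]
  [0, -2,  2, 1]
x^4 - 4*x^3 + 6*x^2 - 4*x + 1

Expanding det(x·I − A) (e.g. by cofactor expansion or by noting that A is similar to its Jordan form J, which has the same characteristic polynomial as A) gives
  χ_A(x) = x^4 - 4*x^3 + 6*x^2 - 4*x + 1
which factors as (x - 1)^4. The eigenvalues (with algebraic multiplicities) are λ = 1 with multiplicity 4.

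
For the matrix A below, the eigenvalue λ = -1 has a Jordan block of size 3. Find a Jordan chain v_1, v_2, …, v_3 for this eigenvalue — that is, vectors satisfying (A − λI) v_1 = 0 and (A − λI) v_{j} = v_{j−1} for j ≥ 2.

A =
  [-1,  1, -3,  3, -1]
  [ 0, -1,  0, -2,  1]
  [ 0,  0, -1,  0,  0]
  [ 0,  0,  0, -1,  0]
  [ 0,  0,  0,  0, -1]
A Jordan chain for λ = -1 of length 3:
v_1 = (-2, 0, 0, 0, 0)ᵀ
v_2 = (3, -2, 0, 0, 0)ᵀ
v_3 = (0, 0, 0, 1, 0)ᵀ

Let N = A − (-1)·I. We want v_3 with N^3 v_3 = 0 but N^2 v_3 ≠ 0; then v_{j-1} := N · v_j for j = 3, …, 2.

Pick v_3 = (0, 0, 0, 1, 0)ᵀ.
Then v_2 = N · v_3 = (3, -2, 0, 0, 0)ᵀ.
Then v_1 = N · v_2 = (-2, 0, 0, 0, 0)ᵀ.

Sanity check: (A − (-1)·I) v_1 = (0, 0, 0, 0, 0)ᵀ = 0. ✓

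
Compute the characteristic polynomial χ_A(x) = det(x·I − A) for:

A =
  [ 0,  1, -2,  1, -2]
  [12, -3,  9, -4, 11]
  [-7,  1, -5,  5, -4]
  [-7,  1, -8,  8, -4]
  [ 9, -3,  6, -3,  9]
x^5 - 9*x^4 + 30*x^3 - 46*x^2 + 33*x - 9

Expanding det(x·I − A) (e.g. by cofactor expansion or by noting that A is similar to its Jordan form J, which has the same characteristic polynomial as A) gives
  χ_A(x) = x^5 - 9*x^4 + 30*x^3 - 46*x^2 + 33*x - 9
which factors as (x - 3)^2*(x - 1)^3. The eigenvalues (with algebraic multiplicities) are λ = 1 with multiplicity 3, λ = 3 with multiplicity 2.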